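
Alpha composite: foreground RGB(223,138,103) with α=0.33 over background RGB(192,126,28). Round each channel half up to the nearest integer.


C = α×F + (1-α)×B, with 1-α = 0.67
R: 0.33×223 + 0.67×192 = 73.59 + 128.64 = 202.23 → 202
G: 0.33×138 + 0.67×126 = 45.54 + 84.42 = 129.96 → 130
B: 0.33×103 + 0.67×28 = 33.99 + 18.76 = 52.75 → 53
= RGB(202, 130, 53)


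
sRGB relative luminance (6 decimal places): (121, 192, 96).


Linearize each channel (sRGB transfer function): c = v/255; c_lin = c/12.92 if c ≤ 0.04045, else ((c+0.055)/1.055)^2.4
  R: 121/255 ≈ 0.474510 > 0.04045 → ((0.474510+0.055)/1.055)^2.4 ≈ 0.191202
  G: 192/255 ≈ 0.752941 > 0.04045 → ((0.752941+0.055)/1.055)^2.4 ≈ 0.527115
  B: 96/255 ≈ 0.376471 > 0.04045 → ((0.376471+0.055)/1.055)^2.4 ≈ 0.116971
R_lin = 0.191202, G_lin = 0.527115, B_lin = 0.116971
L = 0.2126×R + 0.7152×G + 0.0722×B
L = 0.2126×0.191202 + 0.7152×0.527115 + 0.0722×0.116971
L ≈ 0.426087


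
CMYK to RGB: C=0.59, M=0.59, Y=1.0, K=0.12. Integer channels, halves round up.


R = 255 × (1-C) × (1-K) = 255 × 0.41 × 0.88 = 92.004 → 92
G = 255 × (1-M) × (1-K) = 255 × 0.41 × 0.88 = 92.004 → 92
B = 255 × (1-Y) × (1-K) = 255 × 0.00 × 0.88 = 0
= RGB(92, 92, 0)


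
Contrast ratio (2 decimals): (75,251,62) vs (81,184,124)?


Linearize each sRGB channel c=v/255: c/12.92 if c ≤ 0.04045 else ((c+0.055)/1.055)^2.4
L = 0.2126×R_lin + 0.7152×G_lin + 0.0722×B_lin
Color 1 (75,251,62):
  R=75: 75/255≈0.2941 > 0.04045 → ((0.2941+0.055)/1.055)^2.4 ≈ 0.07036
  G=251: 251/255≈0.9843 > 0.04045 → ((0.9843+0.055)/1.055)^2.4 ≈ 0.96469
  B=62: 62/255≈0.2431 > 0.04045 → ((0.2431+0.055)/1.055)^2.4 ≈ 0.04817
  L1 = 0.2126×0.07036 + 0.7152×0.96469 + 0.0722×0.04817 ≈ 0.70838
Color 2 (81,184,124):
  R=81: 81/255≈0.3176 > 0.04045 → ((0.3176+0.055)/1.055)^2.4 ≈ 0.08228
  G=184: 184/255≈0.7216 > 0.04045 → ((0.7216+0.055)/1.055)^2.4 ≈ 0.47932
  B=124: 124/255≈0.4863 > 0.04045 → ((0.4863+0.055)/1.055)^2.4 ≈ 0.20156
  L2 = 0.2126×0.08228 + 0.7152×0.47932 + 0.0722×0.20156 ≈ 0.37486
Lighter = 0.70838, Darker = 0.37486
Ratio = (L_lighter + 0.05) / (L_darker + 0.05)
Ratio = (0.70838 + 0.05) / (0.37486 + 0.05) = 0.75838 / 0.42486 ≈ 1.7850
Ratio ≈ 1.79:1


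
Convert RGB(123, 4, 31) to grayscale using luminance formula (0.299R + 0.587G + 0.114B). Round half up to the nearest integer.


Gray = 0.299×R + 0.587×G + 0.114×B
Gray = 0.299×123 + 0.587×4 + 0.114×31
Gray = 36.777 + 2.348 + 3.534
Gray = 42.659 → round half up → 43
Gray = 43


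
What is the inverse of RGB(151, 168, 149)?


Invert: (255-R, 255-G, 255-B)
R: 255-151 = 104
G: 255-168 = 87
B: 255-149 = 106
= RGB(104, 87, 106)


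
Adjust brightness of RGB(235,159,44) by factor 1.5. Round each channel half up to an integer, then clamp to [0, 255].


Multiply each channel by 1.5, round half up, clamp to [0, 255]
R: 235×1.5 = 352.5 → round → 353 → clamp → 255
G: 159×1.5 = 238.5 → round → 239
B: 44×1.5 = 66
= RGB(255, 239, 66)


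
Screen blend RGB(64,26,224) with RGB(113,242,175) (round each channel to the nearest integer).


Screen: C = 255 - (255-A)×(255-B)/255, rounded to nearest integer
R: 255 - (255-64)×(255-113)/255 = 255 - 27122/255 ≈ 255 - 106.361 = 148.639 → 149
G: 255 - (255-26)×(255-242)/255 = 255 - 2977/255 ≈ 255 - 11.675 = 243.325 → 243
B: 255 - (255-224)×(255-175)/255 = 255 - 2480/255 ≈ 255 - 9.725 = 245.275 → 245
= RGB(149, 243, 245)


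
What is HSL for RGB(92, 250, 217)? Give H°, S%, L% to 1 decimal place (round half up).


Normalize: R'=92/255≈0.3608, G'=250/255≈0.9804, B'=217/255≈0.8510
Max=250/255, Min=92/255, Δ=Max-Min=158/255
L = (Max+Min)/2 = (250+92)/510 = 342/510 = 0.67058… → L = 67.1%
L > 0.5 → S = Δ/(2-Max-Min) = 158/(510-250-92) = 158/168 = 0.94047… → S = 94.0%
(the 1/255 factors cancel in S and H, so raw channel differences can be used)
Max is G' → H = 60 × ((B-R)/Δ + 2) = 60 × ((217-92)/158 + 2)
  125/158 + 2 = 0.7911… + 2 = 2.7911…
  H = 60 × 2.7911… = 167.468…° → H = 167.5°
= HSL(167.5°, 94.0%, 67.1%)


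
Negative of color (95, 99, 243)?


Invert: (255-R, 255-G, 255-B)
R: 255-95 = 160
G: 255-99 = 156
B: 255-243 = 12
= RGB(160, 156, 12)


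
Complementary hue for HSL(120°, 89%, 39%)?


Complement = opposite side of color wheel = hue + 180°
H' = (120 + 180) mod 360 = 300°
S and L unchanged.
= HSL(300°, 89%, 39%)


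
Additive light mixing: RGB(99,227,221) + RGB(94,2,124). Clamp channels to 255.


Additive: each channel = min(255, C₁+C₂)
R: 99+94 = 193 → 193
G: 227+2 = 229 → 229
B: 221+124 = 345 → 255
= RGB(193, 229, 255)


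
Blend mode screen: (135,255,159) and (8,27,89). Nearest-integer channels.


Screen: C = 255 - (255-A)×(255-B)/255, rounded to nearest integer
R: 255 - (255-135)×(255-8)/255 = 255 - 29640/255 ≈ 255 - 116.235 = 138.765 → 139
G: 255 - (255-255)×(255-27)/255 = 255 - 0/255 ≈ 255 - 0.000 = 255.000 → 255
B: 255 - (255-159)×(255-89)/255 = 255 - 15936/255 ≈ 255 - 62.494 = 192.506 → 193
= RGB(139, 255, 193)


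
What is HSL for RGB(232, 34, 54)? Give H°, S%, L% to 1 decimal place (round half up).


Normalize: R'=232/255≈0.9098, G'=34/255≈0.1333, B'=54/255≈0.2118
Max=232/255, Min=34/255, Δ=Max-Min=198/255
L = (Max+Min)/2 = (232+34)/510 = 266/510 = 0.52156… → L = 52.2%
L > 0.5 → S = Δ/(2-Max-Min) = 198/(510-232-34) = 198/244 = 0.81147… → S = 81.1%
(the 1/255 factors cancel in S and H, so raw channel differences can be used)
Max is R' → H = 60 × (((G-B)/Δ) mod 6) = 60 × (((34-54)/198) mod 6)
  (-20)/198 = -0.1010…; negative, so add 6 → 5.8989…
  H = 60 × 5.8989… = 353.939…° → H = 353.9°
= HSL(353.9°, 81.1%, 52.2%)


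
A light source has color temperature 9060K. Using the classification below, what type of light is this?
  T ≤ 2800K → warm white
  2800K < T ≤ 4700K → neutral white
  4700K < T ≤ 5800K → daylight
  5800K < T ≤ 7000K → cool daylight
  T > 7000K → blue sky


Temperature: 9060K
9060K > 7000K → blue sky
Classification: blue sky


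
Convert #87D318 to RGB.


87 → 135 (R)
D3 → 211 (G)
18 → 24 (B)
= RGB(135, 211, 24)


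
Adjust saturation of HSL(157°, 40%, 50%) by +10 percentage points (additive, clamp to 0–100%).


Original S = 40%
Adjustment = +10 percentage points
New S = 40 + (10) = 50
Clamp to [0, 100] → 50
= HSL(157°, 50%, 50%)


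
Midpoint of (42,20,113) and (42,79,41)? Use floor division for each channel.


Midpoint: each channel = ⌊(C₁+C₂)/2⌋
R: ⌊(42+42)/2⌋ = 42
G: ⌊(20+79)/2⌋ = 49
B: ⌊(113+41)/2⌋ = 77
= RGB(42, 49, 77)


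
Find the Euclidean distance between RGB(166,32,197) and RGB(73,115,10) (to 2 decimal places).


d = √[(R₁-R₂)² + (G₁-G₂)² + (B₁-B₂)²]
d = √[(166-73)² + (32-115)² + (197-10)²]
d = √[8649 + 6889 + 34969]
d = √50507
d ≈ 224.74


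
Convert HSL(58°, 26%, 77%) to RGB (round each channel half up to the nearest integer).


H=58°, S=0.26, L=0.77
C = (1-|2L-1|)×S = (1-|0.54|)×0.26 = 0.1196
H' = H/60 = 58/60 ≈ 0.9667; X = C×(1-|H' mod 2 - 1|) ≈ 0.1156
m = L - C/2 = 0.77 - 0.0598 = 0.7102
Sector ⌊H'⌋ = 0 → (R',G',B') = (0.1196, ≈0.1156, 0.0)
RGB = ((R'+m)×255, (G'+m)×255, (B'+m)×255) = (211.599, 210.5824, 181.101)
Round half up → RGB(212, 211, 181)


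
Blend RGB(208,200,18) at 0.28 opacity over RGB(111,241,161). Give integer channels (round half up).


C = α×F + (1-α)×B, with 1-α = 0.72
R: 0.28×208 + 0.72×111 = 58.24 + 79.92 = 138.16 → 138
G: 0.28×200 + 0.72×241 = 56.00 + 173.52 = 229.52 → 230
B: 0.28×18 + 0.72×161 = 5.04 + 115.92 = 120.96 → 121
= RGB(138, 230, 121)


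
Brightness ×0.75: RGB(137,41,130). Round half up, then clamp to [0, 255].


Multiply each channel by 0.75, round half up, clamp to [0, 255]
R: 137×0.75 = 102.75 → round → 103
G: 41×0.75 = 30.75 → round → 31
B: 130×0.75 = 97.5 → round → 98
= RGB(103, 31, 98)


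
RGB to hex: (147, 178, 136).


R = 147 → 93 (hex)
G = 178 → B2 (hex)
B = 136 → 88 (hex)
Hex = #93B288


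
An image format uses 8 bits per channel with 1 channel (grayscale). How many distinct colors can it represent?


Total bits = 8 bits/channel × 1 channels = 8 bits
Distinct colors = 2^8
= 256 colors


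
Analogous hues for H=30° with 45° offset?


Base hue: 30°
Left analog: (30 - 45) mod 360 = 345°
Right analog: (30 + 45) mod 360 = 75°
Analogous hues = 345° and 75°


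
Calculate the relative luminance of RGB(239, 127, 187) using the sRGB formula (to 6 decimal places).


Linearize each channel (sRGB transfer function): c = v/255; c_lin = c/12.92 if c ≤ 0.04045, else ((c+0.055)/1.055)^2.4
  R: 239/255 ≈ 0.937255 > 0.04045 → ((0.937255+0.055)/1.055)^2.4 ≈ 0.863157
  G: 127/255 ≈ 0.498039 > 0.04045 → ((0.498039+0.055)/1.055)^2.4 ≈ 0.212231
  B: 187/255 ≈ 0.733333 > 0.04045 → ((0.733333+0.055)/1.055)^2.4 ≈ 0.496933
R_lin = 0.863157, G_lin = 0.212231, B_lin = 0.496933
L = 0.2126×R + 0.7152×G + 0.0722×B
L = 0.2126×0.863157 + 0.7152×0.212231 + 0.0722×0.496933
L ≈ 0.371173


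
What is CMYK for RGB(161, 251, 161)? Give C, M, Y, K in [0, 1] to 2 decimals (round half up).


R'=161/255≈0.6314, G'=251/255≈0.9843, B'=161/255≈0.6314
K = 1 - max(R',G',B') = 1 - 251/255 = 4/255 = 0.01568… → 0.02
(1-R'-K)/(1-K) simplifies to (max-R)/max with max = 251:
C = (251-161)/251 = 90/251 = 0.35856… → 0.36
M = (251-251)/251 = 0/251 = 0 → 0.00
Y = (251-161)/251 = 90/251 = 0.35856… → 0.36
= CMYK(0.36, 0.00, 0.36, 0.02)


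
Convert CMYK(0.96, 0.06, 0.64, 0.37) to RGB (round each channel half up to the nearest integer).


R = 255 × (1-C) × (1-K) = 255 × 0.04 × 0.63 = 6.426 → 6
G = 255 × (1-M) × (1-K) = 255 × 0.94 × 0.63 = 151.011 → 151
B = 255 × (1-Y) × (1-K) = 255 × 0.36 × 0.63 = 57.834 → 58
= RGB(6, 151, 58)


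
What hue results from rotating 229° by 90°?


New hue = (H + rotation) mod 360
New hue = (229 + 90) mod 360
= 319 mod 360
= 319°


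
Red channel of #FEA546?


Color: #FEA546
R = FE = 254
G = A5 = 165
B = 46 = 70
Red = 254


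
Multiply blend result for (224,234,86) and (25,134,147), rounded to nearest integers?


Multiply: C = A×B/255, rounded to nearest integer
R: 224×25/255 = 5600/255 ≈ 21.961 → 22
G: 234×134/255 = 31356/255 ≈ 122.965 → 123
B: 86×147/255 = 12642/255 ≈ 49.576 → 50
= RGB(22, 123, 50)


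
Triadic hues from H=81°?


Triadic: equally spaced at 120° intervals
H1 = 81°
H2 = (81 + 120) mod 360 = 201°
H3 = (81 + 240) mod 360 = 321°
Triadic = 81°, 201°, 321°


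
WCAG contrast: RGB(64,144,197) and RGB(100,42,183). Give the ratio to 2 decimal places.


Linearize each sRGB channel c=v/255: c/12.92 if c ≤ 0.04045 else ((c+0.055)/1.055)^2.4
L = 0.2126×R_lin + 0.7152×G_lin + 0.0722×B_lin
Color 1 (64,144,197):
  R=64: 64/255≈0.2510 > 0.04045 → ((0.2510+0.055)/1.055)^2.4 ≈ 0.05127
  G=144: 144/255≈0.5647 > 0.04045 → ((0.5647+0.055)/1.055)^2.4 ≈ 0.27889
  B=197: 197/255≈0.7725 > 0.04045 → ((0.7725+0.055)/1.055)^2.4 ≈ 0.55834
  L1 = 0.2126×0.05127 + 0.7152×0.27889 + 0.0722×0.55834 ≈ 0.25068
Color 2 (100,42,183):
  R=100: 100/255≈0.3922 > 0.04045 → ((0.3922+0.055)/1.055)^2.4 ≈ 0.12744
  G=42: 42/255≈0.1647 > 0.04045 → ((0.1647+0.055)/1.055)^2.4 ≈ 0.02315
  B=183: 183/255≈0.7176 > 0.04045 → ((0.7176+0.055)/1.055)^2.4 ≈ 0.47353
  L2 = 0.2126×0.12744 + 0.7152×0.02315 + 0.0722×0.47353 ≈ 0.07784
Lighter = 0.25068, Darker = 0.07784
Ratio = (L_lighter + 0.05) / (L_darker + 0.05)
Ratio = (0.25068 + 0.05) / (0.07784 + 0.05) = 0.30068 / 0.12784 ≈ 2.3520
Ratio ≈ 2.35:1


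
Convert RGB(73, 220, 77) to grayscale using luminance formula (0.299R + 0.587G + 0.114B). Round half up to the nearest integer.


Gray = 0.299×R + 0.587×G + 0.114×B
Gray = 0.299×73 + 0.587×220 + 0.114×77
Gray = 21.827 + 129.140 + 8.778
Gray = 159.745 → round half up → 160
Gray = 160


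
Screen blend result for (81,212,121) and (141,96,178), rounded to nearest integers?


Screen: C = 255 - (255-A)×(255-B)/255, rounded to nearest integer
R: 255 - (255-81)×(255-141)/255 = 255 - 19836/255 ≈ 255 - 77.788 = 177.212 → 177
G: 255 - (255-212)×(255-96)/255 = 255 - 6837/255 ≈ 255 - 26.812 = 228.188 → 228
B: 255 - (255-121)×(255-178)/255 = 255 - 10318/255 ≈ 255 - 40.463 = 214.537 → 215
= RGB(177, 228, 215)


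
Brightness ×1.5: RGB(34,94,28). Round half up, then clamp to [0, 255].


Multiply each channel by 1.5, round half up, clamp to [0, 255]
R: 34×1.5 = 51
G: 94×1.5 = 141
B: 28×1.5 = 42
= RGB(51, 141, 42)


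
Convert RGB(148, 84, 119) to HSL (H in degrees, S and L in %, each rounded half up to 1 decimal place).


Normalize: R'=148/255≈0.5804, G'=84/255≈0.3294, B'=119/255≈0.4667
Max=148/255, Min=84/255, Δ=Max-Min=64/255
L = (Max+Min)/2 = (148+84)/510 = 232/510 = 0.45490… → L = 45.5%
L ≤ 0.5 → S = Δ/(Max+Min) = 64/(148+84) = 64/232 = 0.27586… → S = 27.6%
(the 1/255 factors cancel in S and H, so raw channel differences can be used)
Max is R' → H = 60 × (((G-B)/Δ) mod 6) = 60 × (((84-119)/64) mod 6)
  (-35)/64 = -0.5468…; negative, so add 6 → 5.4531…
  H = 60 × 5.4531… = 327.187…° → H = 327.2°
= HSL(327.2°, 27.6%, 45.5%)


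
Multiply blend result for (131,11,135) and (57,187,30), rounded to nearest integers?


Multiply: C = A×B/255, rounded to nearest integer
R: 131×57/255 = 7467/255 ≈ 29.282 → 29
G: 11×187/255 = 2057/255 ≈ 8.067 → 8
B: 135×30/255 = 4050/255 ≈ 15.882 → 16
= RGB(29, 8, 16)


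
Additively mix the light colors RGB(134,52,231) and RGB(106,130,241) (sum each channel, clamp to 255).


Additive: each channel = min(255, C₁+C₂)
R: 134+106 = 240 → 240
G: 52+130 = 182 → 182
B: 231+241 = 472 → 255
= RGB(240, 182, 255)


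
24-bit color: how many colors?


Colors = 2^bits = 2^24
= 16,777,216 colors


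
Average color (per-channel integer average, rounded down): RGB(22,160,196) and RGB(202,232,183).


Midpoint: each channel = ⌊(C₁+C₂)/2⌋
R: ⌊(22+202)/2⌋ = 112
G: ⌊(160+232)/2⌋ = 196
B: ⌊(196+183)/2⌋ = 189
= RGB(112, 196, 189)


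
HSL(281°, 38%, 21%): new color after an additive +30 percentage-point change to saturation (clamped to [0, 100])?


Original S = 38%
Adjustment = +30 percentage points
New S = 38 + (30) = 68
Clamp to [0, 100] → 68
= HSL(281°, 68%, 21%)


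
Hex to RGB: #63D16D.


63 → 99 (R)
D1 → 209 (G)
6D → 109 (B)
= RGB(99, 209, 109)


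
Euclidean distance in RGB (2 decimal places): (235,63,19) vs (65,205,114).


d = √[(R₁-R₂)² + (G₁-G₂)² + (B₁-B₂)²]
d = √[(235-65)² + (63-205)² + (19-114)²]
d = √[28900 + 20164 + 9025]
d = √58089
d ≈ 241.02


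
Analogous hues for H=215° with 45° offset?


Base hue: 215°
Left analog: (215 - 45) mod 360 = 170°
Right analog: (215 + 45) mod 360 = 260°
Analogous hues = 170° and 260°


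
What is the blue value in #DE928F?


Color: #DE928F
R = DE = 222
G = 92 = 146
B = 8F = 143
Blue = 143


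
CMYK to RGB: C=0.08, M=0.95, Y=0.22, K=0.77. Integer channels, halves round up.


R = 255 × (1-C) × (1-K) = 255 × 0.92 × 0.23 = 53.958 → 54
G = 255 × (1-M) × (1-K) = 255 × 0.05 × 0.23 = 2.9325 → 3
B = 255 × (1-Y) × (1-K) = 255 × 0.78 × 0.23 = 45.747 → 46
= RGB(54, 3, 46)


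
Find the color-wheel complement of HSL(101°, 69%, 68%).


Complement = opposite side of color wheel = hue + 180°
H' = (101 + 180) mod 360 = 281°
S and L unchanged.
= HSL(281°, 69%, 68%)


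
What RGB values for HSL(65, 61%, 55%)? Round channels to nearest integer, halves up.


H=65°, S=0.61, L=0.55
C = (1-|2L-1|)×S = (1-|0.10|)×0.61 = 0.549
H' = H/60 = 65/60 ≈ 1.0833; X = C×(1-|H' mod 2 - 1|) = 0.50325
m = L - C/2 = 0.55 - 0.2745 = 0.2755
Sector ⌊H'⌋ = 1 → (R',G',B') = (0.50325, 0.549, 0.0)
RGB = ((R'+m)×255, (G'+m)×255, (B'+m)×255) = (198.58125, 210.2475, 70.2525)
Round half up → RGB(199, 210, 70)


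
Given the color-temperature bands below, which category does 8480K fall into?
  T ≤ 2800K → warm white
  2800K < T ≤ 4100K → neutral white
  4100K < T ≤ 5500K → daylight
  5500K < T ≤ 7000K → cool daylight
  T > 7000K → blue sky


Temperature: 8480K
8480K > 7000K → blue sky
Classification: blue sky


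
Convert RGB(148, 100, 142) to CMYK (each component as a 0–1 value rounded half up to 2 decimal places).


R'=148/255≈0.5804, G'=100/255≈0.3922, B'=142/255≈0.5569
K = 1 - max(R',G',B') = 1 - 148/255 = 107/255 = 0.41960… → 0.42
(1-R'-K)/(1-K) simplifies to (max-R)/max with max = 148:
C = (148-148)/148 = 0/148 = 0 → 0.00
M = (148-100)/148 = 48/148 = 0.32432… → 0.32
Y = (148-142)/148 = 6/148 = 0.04054… → 0.04
= CMYK(0.00, 0.32, 0.04, 0.42)


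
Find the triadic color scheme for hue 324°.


Triadic: equally spaced at 120° intervals
H1 = 324°
H2 = (324 + 120) mod 360 = 84°
H3 = (324 + 240) mod 360 = 204°
Triadic = 324°, 84°, 204°


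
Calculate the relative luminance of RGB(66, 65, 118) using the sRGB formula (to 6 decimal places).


Linearize each channel (sRGB transfer function): c = v/255; c_lin = c/12.92 if c ≤ 0.04045, else ((c+0.055)/1.055)^2.4
  R: 66/255 ≈ 0.258824 > 0.04045 → ((0.258824+0.055)/1.055)^2.4 ≈ 0.054480
  G: 65/255 ≈ 0.254902 > 0.04045 → ((0.254902+0.055)/1.055)^2.4 ≈ 0.052861
  B: 118/255 ≈ 0.462745 > 0.04045 → ((0.462745+0.055)/1.055)^2.4 ≈ 0.181164
R_lin = 0.054480, G_lin = 0.052861, B_lin = 0.181164
L = 0.2126×R + 0.7152×G + 0.0722×B
L = 0.2126×0.054480 + 0.7152×0.052861 + 0.0722×0.181164
L ≈ 0.062468


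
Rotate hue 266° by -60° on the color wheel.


New hue = (H + rotation) mod 360
New hue = (266 -60) mod 360
= 206 mod 360
= 206°


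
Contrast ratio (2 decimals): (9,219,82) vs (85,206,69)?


Linearize each sRGB channel c=v/255: c/12.92 if c ≤ 0.04045 else ((c+0.055)/1.055)^2.4
L = 0.2126×R_lin + 0.7152×G_lin + 0.0722×B_lin
Color 1 (9,219,82):
  R=9: 9/255≈0.0353 ≤ 0.04045 → 0.0353/12.92 ≈ 0.00273
  G=219: 219/255≈0.8588 > 0.04045 → ((0.8588+0.055)/1.055)^2.4 ≈ 0.70838
  B=82: 82/255≈0.3216 > 0.04045 → ((0.3216+0.055)/1.055)^2.4 ≈ 0.08438
  L1 = 0.2126×0.00273 + 0.7152×0.70838 + 0.0722×0.08438 ≈ 0.51330
Color 2 (85,206,69):
  R=85: 85/255≈0.3333 > 0.04045 → ((0.3333+0.055)/1.055)^2.4 ≈ 0.09084
  G=206: 206/255≈0.8078 > 0.04045 → ((0.8078+0.055)/1.055)^2.4 ≈ 0.61721
  B=69: 69/255≈0.2706 > 0.04045 → ((0.2706+0.055)/1.055)^2.4 ≈ 0.05951
  L2 = 0.2126×0.09084 + 0.7152×0.61721 + 0.0722×0.05951 ≈ 0.46504
Lighter = 0.51330, Darker = 0.46504
Ratio = (L_lighter + 0.05) / (L_darker + 0.05)
Ratio = (0.51330 + 0.05) / (0.46504 + 0.05) = 0.56330 / 0.51504 ≈ 1.0937
Ratio ≈ 1.09:1


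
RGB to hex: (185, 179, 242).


R = 185 → B9 (hex)
G = 179 → B3 (hex)
B = 242 → F2 (hex)
Hex = #B9B3F2


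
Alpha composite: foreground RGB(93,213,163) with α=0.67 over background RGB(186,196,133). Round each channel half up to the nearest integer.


C = α×F + (1-α)×B, with 1-α = 0.33
R: 0.67×93 + 0.33×186 = 62.31 + 61.38 = 123.69 → 124
G: 0.67×213 + 0.33×196 = 142.71 + 64.68 = 207.39 → 207
B: 0.67×163 + 0.33×133 = 109.21 + 43.89 = 153.10 → 153
= RGB(124, 207, 153)


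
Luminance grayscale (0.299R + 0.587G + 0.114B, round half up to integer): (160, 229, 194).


Gray = 0.299×R + 0.587×G + 0.114×B
Gray = 0.299×160 + 0.587×229 + 0.114×194
Gray = 47.840 + 134.423 + 22.116
Gray = 204.379 → round half up → 204
Gray = 204


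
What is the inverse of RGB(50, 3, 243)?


Invert: (255-R, 255-G, 255-B)
R: 255-50 = 205
G: 255-3 = 252
B: 255-243 = 12
= RGB(205, 252, 12)


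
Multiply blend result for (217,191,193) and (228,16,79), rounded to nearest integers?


Multiply: C = A×B/255, rounded to nearest integer
R: 217×228/255 = 49476/255 ≈ 194.024 → 194
G: 191×16/255 = 3056/255 ≈ 11.984 → 12
B: 193×79/255 = 15247/255 ≈ 59.792 → 60
= RGB(194, 12, 60)


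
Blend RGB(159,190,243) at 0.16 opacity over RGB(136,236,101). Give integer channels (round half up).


C = α×F + (1-α)×B, with 1-α = 0.84
R: 0.16×159 + 0.84×136 = 25.44 + 114.24 = 139.68 → 140
G: 0.16×190 + 0.84×236 = 30.40 + 198.24 = 228.64 → 229
B: 0.16×243 + 0.84×101 = 38.88 + 84.84 = 123.72 → 124
= RGB(140, 229, 124)


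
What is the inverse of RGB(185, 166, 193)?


Invert: (255-R, 255-G, 255-B)
R: 255-185 = 70
G: 255-166 = 89
B: 255-193 = 62
= RGB(70, 89, 62)


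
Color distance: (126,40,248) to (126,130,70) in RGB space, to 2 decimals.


d = √[(R₁-R₂)² + (G₁-G₂)² + (B₁-B₂)²]
d = √[(126-126)² + (40-130)² + (248-70)²]
d = √[0 + 8100 + 31684]
d = √39784
d ≈ 199.46


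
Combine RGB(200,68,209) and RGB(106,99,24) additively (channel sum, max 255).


Additive: each channel = min(255, C₁+C₂)
R: 200+106 = 306 → 255
G: 68+99 = 167 → 167
B: 209+24 = 233 → 233
= RGB(255, 167, 233)


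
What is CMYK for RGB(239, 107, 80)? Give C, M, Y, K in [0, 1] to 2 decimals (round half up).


R'=239/255≈0.9373, G'=107/255≈0.4196, B'=80/255≈0.3137
K = 1 - max(R',G',B') = 1 - 239/255 = 16/255 = 0.06274… → 0.06
(1-R'-K)/(1-K) simplifies to (max-R)/max with max = 239:
C = (239-239)/239 = 0/239 = 0 → 0.00
M = (239-107)/239 = 132/239 = 0.55230… → 0.55
Y = (239-80)/239 = 159/239 = 0.66527… → 0.67
= CMYK(0.00, 0.55, 0.67, 0.06)


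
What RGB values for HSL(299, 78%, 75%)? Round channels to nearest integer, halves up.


H=299°, S=0.78, L=0.75
C = (1-|2L-1|)×S = (1-|0.50|)×0.78 = 0.39
H' = H/60 = 299/60 ≈ 4.9833; X = C×(1-|H' mod 2 - 1|) = 0.3835
m = L - C/2 = 0.75 - 0.195 = 0.555
Sector ⌊H'⌋ = 4 → (R',G',B') = (0.3835, 0.0, 0.39)
RGB = ((R'+m)×255, (G'+m)×255, (B'+m)×255) = (239.3175, 141.525, 240.975)
Round half up → RGB(239, 142, 241)


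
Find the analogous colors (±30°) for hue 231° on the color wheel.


Base hue: 231°
Left analog: (231 - 30) mod 360 = 201°
Right analog: (231 + 30) mod 360 = 261°
Analogous hues = 201° and 261°


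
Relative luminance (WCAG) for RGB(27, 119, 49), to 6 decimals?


Linearize each channel (sRGB transfer function): c = v/255; c_lin = c/12.92 if c ≤ 0.04045, else ((c+0.055)/1.055)^2.4
  R: 27/255 ≈ 0.105882 > 0.04045 → ((0.105882+0.055)/1.055)^2.4 ≈ 0.010960
  G: 119/255 ≈ 0.466667 > 0.04045 → ((0.466667+0.055)/1.055)^2.4 ≈ 0.184475
  B: 49/255 ≈ 0.192157 > 0.04045 → ((0.192157+0.055)/1.055)^2.4 ≈ 0.030713
R_lin = 0.010960, G_lin = 0.184475, B_lin = 0.030713
L = 0.2126×R + 0.7152×G + 0.0722×B
L = 0.2126×0.010960 + 0.7152×0.184475 + 0.0722×0.030713
L ≈ 0.136484


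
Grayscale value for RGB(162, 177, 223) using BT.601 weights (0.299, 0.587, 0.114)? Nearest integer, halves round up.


Gray = 0.299×R + 0.587×G + 0.114×B
Gray = 0.299×162 + 0.587×177 + 0.114×223
Gray = 48.438 + 103.899 + 25.422
Gray = 177.759 → round half up → 178
Gray = 178


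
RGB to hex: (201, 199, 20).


R = 201 → C9 (hex)
G = 199 → C7 (hex)
B = 20 → 14 (hex)
Hex = #C9C714


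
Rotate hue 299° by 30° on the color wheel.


New hue = (H + rotation) mod 360
New hue = (299 + 30) mod 360
= 329 mod 360
= 329°


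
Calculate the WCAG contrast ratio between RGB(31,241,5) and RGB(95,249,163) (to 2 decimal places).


Linearize each sRGB channel c=v/255: c/12.92 if c ≤ 0.04045 else ((c+0.055)/1.055)^2.4
L = 0.2126×R_lin + 0.7152×G_lin + 0.0722×B_lin
Color 1 (31,241,5):
  R=31: 31/255≈0.1216 > 0.04045 → ((0.1216+0.055)/1.055)^2.4 ≈ 0.01370
  G=241: 241/255≈0.9451 > 0.04045 → ((0.9451+0.055)/1.055)^2.4 ≈ 0.87962
  B=5: 5/255≈0.0196 ≤ 0.04045 → 0.0196/12.92 ≈ 0.00152
  L1 = 0.2126×0.01370 + 0.7152×0.87962 + 0.0722×0.00152 ≈ 0.63213
Color 2 (95,249,163):
  R=95: 95/255≈0.3725 > 0.04045 → ((0.3725+0.055)/1.055)^2.4 ≈ 0.11444
  G=249: 249/255≈0.9765 > 0.04045 → ((0.9765+0.055)/1.055)^2.4 ≈ 0.94731
  B=163: 163/255≈0.6392 > 0.04045 → ((0.6392+0.055)/1.055)^2.4 ≈ 0.36625
  L2 = 0.2126×0.11444 + 0.7152×0.94731 + 0.0722×0.36625 ≈ 0.72829
Lighter = 0.72829, Darker = 0.63213
Ratio = (L_lighter + 0.05) / (L_darker + 0.05)
Ratio = (0.72829 + 0.05) / (0.63213 + 0.05) = 0.77829 / 0.68213 ≈ 1.1410
Ratio ≈ 1.14:1


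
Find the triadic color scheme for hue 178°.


Triadic: equally spaced at 120° intervals
H1 = 178°
H2 = (178 + 120) mod 360 = 298°
H3 = (178 + 240) mod 360 = 58°
Triadic = 178°, 298°, 58°


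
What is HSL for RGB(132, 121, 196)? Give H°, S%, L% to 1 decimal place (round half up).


Normalize: R'=132/255≈0.5176, G'=121/255≈0.4745, B'=196/255≈0.7686
Max=196/255, Min=121/255, Δ=Max-Min=75/255
L = (Max+Min)/2 = (196+121)/510 = 317/510 = 0.62156… → L = 62.2%
L > 0.5 → S = Δ/(2-Max-Min) = 75/(510-196-121) = 75/193 = 0.38860… → S = 38.9%
(the 1/255 factors cancel in S and H, so raw channel differences can be used)
Max is B' → H = 60 × ((R-G)/Δ + 4) = 60 × ((132-121)/75 + 4)
  11/75 + 4 = 0.1466… + 4 = 4.1466…
  H = 60 × 4.1466… = 248.8° → H = 248.8°
= HSL(248.8°, 38.9%, 62.2%)


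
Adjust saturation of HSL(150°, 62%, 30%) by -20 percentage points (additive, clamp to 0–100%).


Original S = 62%
Adjustment = -20 percentage points
New S = 62 + (-20) = 42
Clamp to [0, 100] → 42
= HSL(150°, 42%, 30%)


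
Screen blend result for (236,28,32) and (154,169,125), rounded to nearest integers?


Screen: C = 255 - (255-A)×(255-B)/255, rounded to nearest integer
R: 255 - (255-236)×(255-154)/255 = 255 - 1919/255 ≈ 255 - 7.525 = 247.475 → 247
G: 255 - (255-28)×(255-169)/255 = 255 - 19522/255 ≈ 255 - 76.557 = 178.443 → 178
B: 255 - (255-32)×(255-125)/255 = 255 - 28990/255 ≈ 255 - 113.686 = 141.314 → 141
= RGB(247, 178, 141)


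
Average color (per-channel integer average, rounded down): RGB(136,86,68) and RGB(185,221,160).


Midpoint: each channel = ⌊(C₁+C₂)/2⌋
R: ⌊(136+185)/2⌋ = 160
G: ⌊(86+221)/2⌋ = 153
B: ⌊(68+160)/2⌋ = 114
= RGB(160, 153, 114)


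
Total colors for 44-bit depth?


Colors = 2^bits = 2^44
= 17,592,186,044,416 colors


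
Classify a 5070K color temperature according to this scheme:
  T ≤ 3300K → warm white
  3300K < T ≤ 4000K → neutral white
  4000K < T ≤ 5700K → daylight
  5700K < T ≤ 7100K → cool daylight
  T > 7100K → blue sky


Temperature: 5070K
4000K < 5070K ≤ 5700K → daylight
Classification: daylight


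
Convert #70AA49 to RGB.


70 → 112 (R)
AA → 170 (G)
49 → 73 (B)
= RGB(112, 170, 73)


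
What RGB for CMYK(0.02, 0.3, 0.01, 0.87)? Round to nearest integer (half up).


R = 255 × (1-C) × (1-K) = 255 × 0.98 × 0.13 = 32.487 → 32
G = 255 × (1-M) × (1-K) = 255 × 0.70 × 0.13 = 23.205 → 23
B = 255 × (1-Y) × (1-K) = 255 × 0.99 × 0.13 = 32.8185 → 33
= RGB(32, 23, 33)


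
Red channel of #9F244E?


Color: #9F244E
R = 9F = 159
G = 24 = 36
B = 4E = 78
Red = 159


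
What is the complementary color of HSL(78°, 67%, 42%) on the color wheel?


Complement = opposite side of color wheel = hue + 180°
H' = (78 + 180) mod 360 = 258°
S and L unchanged.
= HSL(258°, 67%, 42%)


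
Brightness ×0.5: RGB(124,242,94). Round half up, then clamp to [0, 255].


Multiply each channel by 0.5, round half up, clamp to [0, 255]
R: 124×0.5 = 62
G: 242×0.5 = 121
B: 94×0.5 = 47
= RGB(62, 121, 47)


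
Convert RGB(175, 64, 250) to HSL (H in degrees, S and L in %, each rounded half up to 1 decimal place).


Normalize: R'=175/255≈0.6863, G'=64/255≈0.2510, B'=250/255≈0.9804
Max=250/255, Min=64/255, Δ=Max-Min=186/255
L = (Max+Min)/2 = (250+64)/510 = 314/510 = 0.61568… → L = 61.6%
L > 0.5 → S = Δ/(2-Max-Min) = 186/(510-250-64) = 186/196 = 0.94897… → S = 94.9%
(the 1/255 factors cancel in S and H, so raw channel differences can be used)
Max is B' → H = 60 × ((R-G)/Δ + 4) = 60 × ((175-64)/186 + 4)
  111/186 + 4 = 0.5967… + 4 = 4.5967…
  H = 60 × 4.5967… = 275.806…° → H = 275.8°
= HSL(275.8°, 94.9%, 61.6%)


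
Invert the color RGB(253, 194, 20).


Invert: (255-R, 255-G, 255-B)
R: 255-253 = 2
G: 255-194 = 61
B: 255-20 = 235
= RGB(2, 61, 235)


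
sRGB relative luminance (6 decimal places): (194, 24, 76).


Linearize each channel (sRGB transfer function): c = v/255; c_lin = c/12.92 if c ≤ 0.04045, else ((c+0.055)/1.055)^2.4
  R: 194/255 ≈ 0.760784 > 0.04045 → ((0.760784+0.055)/1.055)^2.4 ≈ 0.539479
  G: 24/255 ≈ 0.094118 > 0.04045 → ((0.094118+0.055)/1.055)^2.4 ≈ 0.009134
  B: 76/255 ≈ 0.298039 > 0.04045 → ((0.298039+0.055)/1.055)^2.4 ≈ 0.072272
R_lin = 0.539479, G_lin = 0.009134, B_lin = 0.072272
L = 0.2126×R + 0.7152×G + 0.0722×B
L = 0.2126×0.539479 + 0.7152×0.009134 + 0.0722×0.072272
L ≈ 0.126444


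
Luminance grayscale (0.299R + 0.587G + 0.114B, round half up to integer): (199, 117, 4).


Gray = 0.299×R + 0.587×G + 0.114×B
Gray = 0.299×199 + 0.587×117 + 0.114×4
Gray = 59.501 + 68.679 + 0.456
Gray = 128.636 → round half up → 129
Gray = 129


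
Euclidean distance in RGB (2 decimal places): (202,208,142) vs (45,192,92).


d = √[(R₁-R₂)² + (G₁-G₂)² + (B₁-B₂)²]
d = √[(202-45)² + (208-192)² + (142-92)²]
d = √[24649 + 256 + 2500]
d = √27405
d ≈ 165.54


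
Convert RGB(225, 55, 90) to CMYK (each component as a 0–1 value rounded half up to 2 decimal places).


R'=225/255≈0.8824, G'=55/255≈0.2157, B'=90/255≈0.3529
K = 1 - max(R',G',B') = 1 - 225/255 = 30/255 = 0.11764… → 0.12
(1-R'-K)/(1-K) simplifies to (max-R)/max with max = 225:
C = (225-225)/225 = 0/225 = 0 → 0.00
M = (225-55)/225 = 170/225 = 0.75555… → 0.76
Y = (225-90)/225 = 135/225 = 0.6 → 0.60
= CMYK(0.00, 0.76, 0.60, 0.12)


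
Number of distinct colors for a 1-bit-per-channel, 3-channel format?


Total bits = 1 bits/channel × 3 channels = 3 bits
Distinct colors = 2^3
= 8 colors


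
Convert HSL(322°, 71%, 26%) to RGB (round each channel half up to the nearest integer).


H=322°, S=0.71, L=0.26
C = (1-|2L-1|)×S = (1-|-0.48|)×0.71 = 0.3692
H' = H/60 = 322/60 ≈ 5.3667; X = C×(1-|H' mod 2 - 1|) ≈ 0.2338
m = L - C/2 = 0.26 - 0.1846 = 0.0754
Sector ⌊H'⌋ = 5 → (R',G',B') = (0.3692, 0.0, ≈0.2338)
RGB = ((R'+m)×255, (G'+m)×255, (B'+m)×255) = (113.373, 19.227, 78.8528)
Round half up → RGB(113, 19, 79)


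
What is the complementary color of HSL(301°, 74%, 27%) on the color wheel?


Complement = opposite side of color wheel = hue + 180°
H' = (301 + 180) mod 360 = 121°
S and L unchanged.
= HSL(121°, 74%, 27%)


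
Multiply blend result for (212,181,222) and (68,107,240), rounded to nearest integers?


Multiply: C = A×B/255, rounded to nearest integer
R: 212×68/255 = 14416/255 ≈ 56.533 → 57
G: 181×107/255 = 19367/255 ≈ 75.949 → 76
B: 222×240/255 = 53280/255 ≈ 208.941 → 209
= RGB(57, 76, 209)


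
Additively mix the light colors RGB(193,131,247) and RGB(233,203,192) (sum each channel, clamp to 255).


Additive: each channel = min(255, C₁+C₂)
R: 193+233 = 426 → 255
G: 131+203 = 334 → 255
B: 247+192 = 439 → 255
= RGB(255, 255, 255)


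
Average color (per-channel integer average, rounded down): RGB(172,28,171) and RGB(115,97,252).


Midpoint: each channel = ⌊(C₁+C₂)/2⌋
R: ⌊(172+115)/2⌋ = 143
G: ⌊(28+97)/2⌋ = 62
B: ⌊(171+252)/2⌋ = 211
= RGB(143, 62, 211)


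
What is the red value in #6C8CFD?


Color: #6C8CFD
R = 6C = 108
G = 8C = 140
B = FD = 253
Red = 108


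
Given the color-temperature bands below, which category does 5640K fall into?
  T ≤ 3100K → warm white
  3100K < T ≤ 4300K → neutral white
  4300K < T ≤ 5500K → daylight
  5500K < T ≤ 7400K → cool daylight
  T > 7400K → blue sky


Temperature: 5640K
5500K < 5640K ≤ 7400K → cool daylight
Classification: cool daylight


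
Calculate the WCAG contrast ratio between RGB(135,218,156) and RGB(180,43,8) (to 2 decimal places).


Linearize each sRGB channel c=v/255: c/12.92 if c ≤ 0.04045 else ((c+0.055)/1.055)^2.4
L = 0.2126×R_lin + 0.7152×G_lin + 0.0722×B_lin
Color 1 (135,218,156):
  R=135: 135/255≈0.5294 > 0.04045 → ((0.5294+0.055)/1.055)^2.4 ≈ 0.24228
  G=218: 218/255≈0.8549 > 0.04045 → ((0.8549+0.055)/1.055)^2.4 ≈ 0.70110
  B=156: 156/255≈0.6118 > 0.04045 → ((0.6118+0.055)/1.055)^2.4 ≈ 0.33245
  L1 = 0.2126×0.24228 + 0.7152×0.70110 + 0.0722×0.33245 ≈ 0.57694
Color 2 (180,43,8):
  R=180: 180/255≈0.7059 > 0.04045 → ((0.7059+0.055)/1.055)^2.4 ≈ 0.45641
  G=43: 43/255≈0.1686 > 0.04045 → ((0.1686+0.055)/1.055)^2.4 ≈ 0.02416
  B=8: 8/255≈0.0314 ≤ 0.04045 → 0.0314/12.92 ≈ 0.00243
  L2 = 0.2126×0.45641 + 0.7152×0.02416 + 0.0722×0.00243 ≈ 0.11449
Lighter = 0.57694, Darker = 0.11449
Ratio = (L_lighter + 0.05) / (L_darker + 0.05)
Ratio = (0.57694 + 0.05) / (0.11449 + 0.05) = 0.62694 / 0.16449 ≈ 3.8115
Ratio ≈ 3.81:1


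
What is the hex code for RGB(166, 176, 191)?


R = 166 → A6 (hex)
G = 176 → B0 (hex)
B = 191 → BF (hex)
Hex = #A6B0BF


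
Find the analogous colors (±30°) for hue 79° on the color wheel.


Base hue: 79°
Left analog: (79 - 30) mod 360 = 49°
Right analog: (79 + 30) mod 360 = 109°
Analogous hues = 49° and 109°


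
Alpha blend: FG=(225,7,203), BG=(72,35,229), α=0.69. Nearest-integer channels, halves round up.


C = α×F + (1-α)×B, with 1-α = 0.31
R: 0.69×225 + 0.31×72 = 155.25 + 22.32 = 177.57 → 178
G: 0.69×7 + 0.31×35 = 4.83 + 10.85 = 15.68 → 16
B: 0.69×203 + 0.31×229 = 140.07 + 70.99 = 211.06 → 211
= RGB(178, 16, 211)


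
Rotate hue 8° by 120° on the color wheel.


New hue = (H + rotation) mod 360
New hue = (8 + 120) mod 360
= 128 mod 360
= 128°


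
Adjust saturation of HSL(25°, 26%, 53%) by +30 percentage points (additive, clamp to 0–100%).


Original S = 26%
Adjustment = +30 percentage points
New S = 26 + (30) = 56
Clamp to [0, 100] → 56
= HSL(25°, 56%, 53%)


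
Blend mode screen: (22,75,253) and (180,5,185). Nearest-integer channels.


Screen: C = 255 - (255-A)×(255-B)/255, rounded to nearest integer
R: 255 - (255-22)×(255-180)/255 = 255 - 17475/255 ≈ 255 - 68.529 = 186.471 → 186
G: 255 - (255-75)×(255-5)/255 = 255 - 45000/255 ≈ 255 - 176.471 = 78.529 → 79
B: 255 - (255-253)×(255-185)/255 = 255 - 140/255 ≈ 255 - 0.549 = 254.451 → 254
= RGB(186, 79, 254)


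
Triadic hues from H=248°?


Triadic: equally spaced at 120° intervals
H1 = 248°
H2 = (248 + 120) mod 360 = 8°
H3 = (248 + 240) mod 360 = 128°
Triadic = 248°, 8°, 128°


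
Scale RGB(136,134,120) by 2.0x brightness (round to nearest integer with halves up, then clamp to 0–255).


Multiply each channel by 2.0, round half up, clamp to [0, 255]
R: 136×2.0 = 272 → clamp → 255
G: 134×2.0 = 268 → clamp → 255
B: 120×2.0 = 240
= RGB(255, 255, 240)


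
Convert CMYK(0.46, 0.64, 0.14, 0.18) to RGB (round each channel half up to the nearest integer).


R = 255 × (1-C) × (1-K) = 255 × 0.54 × 0.82 = 112.914 → 113
G = 255 × (1-M) × (1-K) = 255 × 0.36 × 0.82 = 75.276 → 75
B = 255 × (1-Y) × (1-K) = 255 × 0.86 × 0.82 = 179.826 → 180
= RGB(113, 75, 180)


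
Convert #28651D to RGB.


28 → 40 (R)
65 → 101 (G)
1D → 29 (B)
= RGB(40, 101, 29)


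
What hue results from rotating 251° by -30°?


New hue = (H + rotation) mod 360
New hue = (251 -30) mod 360
= 221 mod 360
= 221°


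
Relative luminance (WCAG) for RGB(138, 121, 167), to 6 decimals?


Linearize each channel (sRGB transfer function): c = v/255; c_lin = c/12.92 if c ≤ 0.04045, else ((c+0.055)/1.055)^2.4
  R: 138/255 ≈ 0.541176 > 0.04045 → ((0.541176+0.055)/1.055)^2.4 ≈ 0.254152
  G: 121/255 ≈ 0.474510 > 0.04045 → ((0.474510+0.055)/1.055)^2.4 ≈ 0.191202
  B: 167/255 ≈ 0.654902 > 0.04045 → ((0.654902+0.055)/1.055)^2.4 ≈ 0.386429
R_lin = 0.254152, G_lin = 0.191202, B_lin = 0.386429
L = 0.2126×R + 0.7152×G + 0.0722×B
L = 0.2126×0.254152 + 0.7152×0.191202 + 0.0722×0.386429
L ≈ 0.218680


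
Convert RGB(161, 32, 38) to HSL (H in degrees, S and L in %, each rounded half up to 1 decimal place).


Normalize: R'=161/255≈0.6314, G'=32/255≈0.1255, B'=38/255≈0.1490
Max=161/255, Min=32/255, Δ=Max-Min=129/255
L = (Max+Min)/2 = (161+32)/510 = 193/510 = 0.37843… → L = 37.8%
L ≤ 0.5 → S = Δ/(Max+Min) = 129/(161+32) = 129/193 = 0.66839… → S = 66.8%
(the 1/255 factors cancel in S and H, so raw channel differences can be used)
Max is R' → H = 60 × (((G-B)/Δ) mod 6) = 60 × (((32-38)/129) mod 6)
  (-6)/129 = -0.0465…; negative, so add 6 → 5.9534…
  H = 60 × 5.9534… = 357.209…° → H = 357.2°
= HSL(357.2°, 66.8%, 37.8%)


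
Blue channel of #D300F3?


Color: #D300F3
R = D3 = 211
G = 00 = 0
B = F3 = 243
Blue = 243


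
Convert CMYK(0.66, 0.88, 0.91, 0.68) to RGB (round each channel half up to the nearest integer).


R = 255 × (1-C) × (1-K) = 255 × 0.34 × 0.32 = 27.744 → 28
G = 255 × (1-M) × (1-K) = 255 × 0.12 × 0.32 = 9.792 → 10
B = 255 × (1-Y) × (1-K) = 255 × 0.09 × 0.32 = 7.344 → 7
= RGB(28, 10, 7)


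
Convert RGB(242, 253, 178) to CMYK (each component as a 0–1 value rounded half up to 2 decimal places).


R'=242/255≈0.9490, G'=253/255≈0.9922, B'=178/255≈0.6980
K = 1 - max(R',G',B') = 1 - 253/255 = 2/255 = 0.00784… → 0.01
(1-R'-K)/(1-K) simplifies to (max-R)/max with max = 253:
C = (253-242)/253 = 11/253 = 0.04347… → 0.04
M = (253-253)/253 = 0/253 = 0 → 0.00
Y = (253-178)/253 = 75/253 = 0.29644… → 0.30
= CMYK(0.04, 0.00, 0.30, 0.01)


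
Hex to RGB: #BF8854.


BF → 191 (R)
88 → 136 (G)
54 → 84 (B)
= RGB(191, 136, 84)


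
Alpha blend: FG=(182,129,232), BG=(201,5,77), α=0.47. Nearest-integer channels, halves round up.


C = α×F + (1-α)×B, with 1-α = 0.53
R: 0.47×182 + 0.53×201 = 85.54 + 106.53 = 192.07 → 192
G: 0.47×129 + 0.53×5 = 60.63 + 2.65 = 63.28 → 63
B: 0.47×232 + 0.53×77 = 109.04 + 40.81 = 149.85 → 150
= RGB(192, 63, 150)


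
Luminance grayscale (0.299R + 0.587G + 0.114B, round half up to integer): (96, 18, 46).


Gray = 0.299×R + 0.587×G + 0.114×B
Gray = 0.299×96 + 0.587×18 + 0.114×46
Gray = 28.704 + 10.566 + 5.244
Gray = 44.514 → round half up → 45
Gray = 45


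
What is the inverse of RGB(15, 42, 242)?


Invert: (255-R, 255-G, 255-B)
R: 255-15 = 240
G: 255-42 = 213
B: 255-242 = 13
= RGB(240, 213, 13)


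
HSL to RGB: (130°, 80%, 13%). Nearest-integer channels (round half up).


H=130°, S=0.80, L=0.13
C = (1-|2L-1|)×S = (1-|-0.74|)×0.80 = 0.208
H' = H/60 = 130/60 ≈ 2.1667; X = C×(1-|H' mod 2 - 1|) ≈ 0.0347
m = L - C/2 = 0.13 - 0.104 = 0.026
Sector ⌊H'⌋ = 2 → (R',G',B') = (0.0, 0.208, ≈0.0347)
RGB = ((R'+m)×255, (G'+m)×255, (B'+m)×255) = (6.63, 59.67, 15.47)
Round half up → RGB(7, 60, 15)


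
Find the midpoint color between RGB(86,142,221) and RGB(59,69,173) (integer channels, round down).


Midpoint: each channel = ⌊(C₁+C₂)/2⌋
R: ⌊(86+59)/2⌋ = 72
G: ⌊(142+69)/2⌋ = 105
B: ⌊(221+173)/2⌋ = 197
= RGB(72, 105, 197)


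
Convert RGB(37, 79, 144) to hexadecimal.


R = 37 → 25 (hex)
G = 79 → 4F (hex)
B = 144 → 90 (hex)
Hex = #254F90


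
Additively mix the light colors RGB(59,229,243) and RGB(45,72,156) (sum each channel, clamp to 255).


Additive: each channel = min(255, C₁+C₂)
R: 59+45 = 104 → 104
G: 229+72 = 301 → 255
B: 243+156 = 399 → 255
= RGB(104, 255, 255)


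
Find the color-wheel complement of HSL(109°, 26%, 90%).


Complement = opposite side of color wheel = hue + 180°
H' = (109 + 180) mod 360 = 289°
S and L unchanged.
= HSL(289°, 26%, 90%)


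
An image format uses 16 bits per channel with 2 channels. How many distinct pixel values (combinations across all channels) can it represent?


Total bits = 16 bits/channel × 2 channels = 32 bits
Distinct pixel values = 2^32
= 4,294,967,296 pixel values
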